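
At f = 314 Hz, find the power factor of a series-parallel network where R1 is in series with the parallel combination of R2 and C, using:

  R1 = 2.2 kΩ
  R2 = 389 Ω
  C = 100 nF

Step 1 — Angular frequency: ω = 2π·f = 2π·314 = 1973 rad/s.
Step 2 — Component impedances:
  R1: Z = R = 2200 Ω
  R2: Z = R = 389 Ω
  C: Z = 1/(jωC) = -j/(ω·C) = 0 - j5069 Ω
Step 3 — Parallel branch: R2 || C = 1/(1/R2 + 1/C) = 386.7 - j29.68 Ω.
Step 4 — Series with R1: Z_total = R1 + (R2 || C) = 2587 - j29.68 Ω = 2587∠-0.7° Ω.
Step 5 — Power factor: PF = cos(φ) = Re(Z)/|Z| = 2586.7/2586.9 = 0.9999.
Step 6 — Type: Im(Z) = -29.68 ⇒ leading (phase φ = -0.7°).

PF = 0.9999 (leading, φ = -0.7°)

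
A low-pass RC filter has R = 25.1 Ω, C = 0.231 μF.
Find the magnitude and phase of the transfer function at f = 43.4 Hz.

Step 1 — Angular frequency: ω = 2π·43.4 = 272.7 rad/s.
Step 2 — Transfer function: H(jω) = 1/(1 + jωRC).
Step 3 — Denominator: 1 + jωRC = 1 + j·272.7·25.1·2.31e-07 = 1 + j0.001581.
Step 4 — H = 1 - j0.001581.
Step 5 — Magnitude: |H| = 1 (-0.0 dB); phase: φ = -0.1°.

|H| = 1 (-0.0 dB), φ = -0.1°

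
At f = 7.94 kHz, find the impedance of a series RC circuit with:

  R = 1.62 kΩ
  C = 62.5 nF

Step 1 — Angular frequency: ω = 2π·f = 2π·7940 = 4.989e+04 rad/s.
Step 2 — Component impedances:
  R: Z = R = 1620 Ω
  C: Z = 1/(jωC) = -j/(ω·C) = 0 - j320.7 Ω
Step 3 — Series combination: Z_total = R + C = 1620 - j320.7 Ω = 1651∠-11.2° Ω.

Z = 1620 - j320.7 Ω = 1651∠-11.2° Ω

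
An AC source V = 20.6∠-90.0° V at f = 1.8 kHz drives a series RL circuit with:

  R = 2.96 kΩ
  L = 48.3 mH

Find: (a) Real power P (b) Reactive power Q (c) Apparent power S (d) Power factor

Step 1 — Angular frequency: ω = 2π·f = 2π·1800 = 1.131e+04 rad/s.
Step 2 — Component impedances:
  R: Z = R = 2960 Ω
  L: Z = jωL = j·1.131e+04·0.0483 = 0 + j546.3 Ω
Step 3 — Series combination: Z_total = R + L = 2960 + j546.3 Ω = 3010∠10.5° Ω.
Step 4 — Source phasor: V = 20.6∠-90.0° V = 0 - j20.6 V.
Step 5 — Current: I = V / Z = -0.001242 - j0.00673 A = 0.006844∠-100.5° A.
Step 6 — Complex power: S = V·I* = 0.1386 + j0.02559 VA.
Step 7 — Real power: P = Re(S) = 0.1386 W.
Step 8 — Reactive power: Q = Im(S) = 0.02559 VAR.
Step 9 — Apparent power: |S| = 0.141 VA.
Step 10 — Power factor: PF = P/|S| = 0.9834 (lagging).

(a) P = 0.1386 W  (b) Q = 0.02559 VAR  (c) S = 0.141 VA  (d) PF = 0.9834 (lagging)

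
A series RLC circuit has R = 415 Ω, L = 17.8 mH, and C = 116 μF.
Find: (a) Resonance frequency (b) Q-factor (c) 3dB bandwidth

Step 1 — Resonance: ω₀ = 1/√(LC) = 1/√(0.0178·0.000116) = 695.9 rad/s.
Step 2 — f₀ = ω₀/(2π) = 110.8 Hz.
Step 3 — Series Q: Q = ω₀L/R = 695.9·0.0178/415 = 0.02985.
Step 4 — Bandwidth: Δω = ω₀/Q = 2.331e+04 rad/s; BW = Δω/(2π) = 3711 Hz.

(a) f₀ = 110.8 Hz  (b) Q = 0.02985  (c) BW = 3711 Hz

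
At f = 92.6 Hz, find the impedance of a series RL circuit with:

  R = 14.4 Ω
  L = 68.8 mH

Step 1 — Angular frequency: ω = 2π·f = 2π·92.6 = 581.8 rad/s.
Step 2 — Component impedances:
  R: Z = R = 14.4 Ω
  L: Z = jωL = j·581.8·0.0688 = 0 + j40.03 Ω
Step 3 — Series combination: Z_total = R + L = 14.4 + j40.03 Ω = 42.54∠70.2° Ω.

Z = 14.4 + j40.03 Ω = 42.54∠70.2° Ω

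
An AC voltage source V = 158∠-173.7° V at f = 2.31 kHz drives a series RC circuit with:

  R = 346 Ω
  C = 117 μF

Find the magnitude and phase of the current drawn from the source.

Step 1 — Angular frequency: ω = 2π·f = 2π·2310 = 1.451e+04 rad/s.
Step 2 — Component impedances:
  R: Z = R = 346 Ω
  C: Z = 1/(jωC) = -j/(ω·C) = 0 - j0.5889 Ω
Step 3 — Series combination: Z_total = R + C = 346 - j0.5889 Ω = 346∠-0.1° Ω.
Step 4 — Source phasor: V = 158∠-173.7° V = -157 - j17.34 V.
Step 5 — Ohm's law: I = V / Z_total = (-157 - j17.34) / (346 - j0.5889) = -0.4538 - j0.05088 A.
Step 6 — Convert to polar: |I| = 0.4566 A, ∠I = -173.6°.

I = 0.4566∠-173.6° A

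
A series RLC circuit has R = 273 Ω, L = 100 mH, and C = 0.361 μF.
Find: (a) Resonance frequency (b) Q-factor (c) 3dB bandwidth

Step 1 — Resonance condition Im(Z)=0 gives ω₀ = 1/√(LC).
Step 2 — ω₀ = 1/√(0.1·3.61e-07) = 5263 rad/s.
Step 3 — f₀ = ω₀/(2π) = 837.7 Hz.
Step 4 — Series Q: Q = ω₀L/R = 5263·0.1/273 = 1.928.
Step 5 — 3dB bandwidth: Δω = ω₀/Q = 2730 rad/s; BW = Δω/(2π) = 434.5 Hz.

(a) f₀ = 837.7 Hz  (b) Q = 1.928  (c) BW = 434.5 Hz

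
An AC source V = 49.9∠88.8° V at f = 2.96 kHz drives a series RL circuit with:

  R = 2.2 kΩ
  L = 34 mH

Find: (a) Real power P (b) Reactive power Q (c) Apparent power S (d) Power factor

Step 1 — Angular frequency: ω = 2π·f = 2π·2960 = 1.86e+04 rad/s.
Step 2 — Component impedances:
  R: Z = R = 2200 Ω
  L: Z = jωL = j·1.86e+04·0.034 = 0 + j632.3 Ω
Step 3 — Series combination: Z_total = R + L = 2200 + j632.3 Ω = 2289∠16.0° Ω.
Step 4 — Source phasor: V = 49.9∠88.8° V = 1.045 + j49.89 V.
Step 5 — Current: I = V / Z = 0.006459 + j0.02082 A = 0.0218∠72.8° A.
Step 6 — Complex power: S = V·I* = 1.045 + j0.3005 VA.
Step 7 — Real power: P = Re(S) = 1.045 W.
Step 8 — Reactive power: Q = Im(S) = 0.3005 VAR.
Step 9 — Apparent power: |S| = 1.088 VA.
Step 10 — Power factor: PF = P/|S| = 0.9611 (lagging).

(a) P = 1.045 W  (b) Q = 0.3005 VAR  (c) S = 1.088 VA  (d) PF = 0.9611 (lagging)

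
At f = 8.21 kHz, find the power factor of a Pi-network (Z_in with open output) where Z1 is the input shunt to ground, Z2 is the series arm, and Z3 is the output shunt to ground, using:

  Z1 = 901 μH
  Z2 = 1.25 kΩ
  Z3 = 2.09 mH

Step 1 — Angular frequency: ω = 2π·f = 2π·8210 = 5.158e+04 rad/s.
Step 2 — Component impedances:
  Z1: Z = jωL = j·5.158e+04·0.000901 = 0 + j46.48 Ω
  Z2: Z = R = 1250 Ω
  Z3: Z = jωL = j·5.158e+04·0.00209 = 0 + j107.8 Ω
Step 3 — With open output, the series arm Z2 and the output shunt Z3 appear in series to ground: Z2 + Z3 = 1250 + j107.8 Ω.
Step 4 — Parallel with input shunt Z1: Z_in = Z1 || (Z2 + Z3) = 1.702 + j46.27 Ω = 46.3∠87.9° Ω.
Step 5 — Power factor: PF = cos(φ) = Re(Z)/|Z| = 1.7022/46.299 = 0.03677.
Step 6 — Type: Im(Z) = 46.27 ⇒ lagging (phase φ = 87.9°).

PF = 0.03677 (lagging, φ = 87.9°)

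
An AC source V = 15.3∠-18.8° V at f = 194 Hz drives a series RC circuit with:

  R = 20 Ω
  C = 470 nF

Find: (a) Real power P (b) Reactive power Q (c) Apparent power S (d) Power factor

Step 1 — Angular frequency: ω = 2π·f = 2π·194 = 1219 rad/s.
Step 2 — Component impedances:
  R: Z = R = 20 Ω
  C: Z = 1/(jωC) = -j/(ω·C) = 0 - j1746 Ω
Step 3 — Series combination: Z_total = R + C = 20 - j1746 Ω = 1746∠-89.3° Ω.
Step 4 — Source phasor: V = 15.3∠-18.8° V = 14.48 - j4.931 V.
Step 5 — Current: I = V / Z = 0.002919 + j0.008264 A = 0.008765∠70.5° A.
Step 6 — Complex power: S = V·I* = 0.001536 - j0.1341 VA.
Step 7 — Real power: P = Re(S) = 0.001536 W.
Step 8 — Reactive power: Q = Im(S) = -0.1341 VAR.
Step 9 — Apparent power: |S| = 0.1341 VA.
Step 10 — Power factor: PF = P/|S| = 0.01146 (leading).

(a) P = 0.001536 W  (b) Q = -0.1341 VAR  (c) S = 0.1341 VA  (d) PF = 0.01146 (leading)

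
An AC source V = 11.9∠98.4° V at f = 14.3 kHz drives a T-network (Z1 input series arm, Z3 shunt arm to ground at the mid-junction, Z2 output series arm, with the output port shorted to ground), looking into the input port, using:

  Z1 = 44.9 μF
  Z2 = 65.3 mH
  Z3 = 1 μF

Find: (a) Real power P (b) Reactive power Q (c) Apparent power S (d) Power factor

Step 1 — Angular frequency: ω = 2π·f = 2π·1.43e+04 = 8.985e+04 rad/s.
Step 2 — Component impedances:
  Z1: Z = 1/(jωC) = -j/(ω·C) = 0 - j0.2479 Ω
  Z2: Z = jωL = j·8.985e+04·0.0653 = 0 + j5867 Ω
  Z3: Z = 1/(jωC) = -j/(ω·C) = 0 - j11.13 Ω
Step 3 — With the output port shorted to ground, the output series arm Z2 runs from the junction to ground; the shunt arm Z3 also runs from the junction to ground. They appear in parallel: Z3 || Z2 = 0 - j11.15 Ω.
Step 4 — Series with input arm Z1: Z_in = Z1 + (Z3 || Z2) = 0 - j11.4 Ω = 11.4∠-90.0° Ω.
Step 5 — Source phasor: V = 11.9∠98.4° V = -1.738 + j11.77 V.
Step 6 — Current: I = V / Z = -1.033 - j0.1525 A = 1.044∠-171.6° A.
Step 7 — Complex power: S = V·I* = 0 - j12.42 VA.
Step 8 — Real power: P = Re(S) = 0 W.
Step 9 — Reactive power: Q = Im(S) = -12.42 VAR.
Step 10 — Apparent power: |S| = 12.42 VA.
Step 11 — Power factor: PF = P/|S| = 0 (leading).

(a) P = 0 W  (b) Q = -12.42 VAR  (c) S = 12.42 VA  (d) PF = 0 (leading)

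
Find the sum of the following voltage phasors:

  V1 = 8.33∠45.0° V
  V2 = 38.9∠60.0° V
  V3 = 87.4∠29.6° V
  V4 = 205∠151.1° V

Step 1 — Convert each phasor to rectangular form:
  V1 = 8.33·(cos(45.0°) + j·sin(45.0°)) = 5.89 + j5.89 V
  V2 = 38.9·(cos(60.0°) + j·sin(60.0°)) = 19.45 + j33.69 V
  V3 = 87.4·(cos(29.6°) + j·sin(29.6°)) = 75.99 + j43.17 V
  V4 = 205·(cos(151.1°) + j·sin(151.1°)) = -179.5 + j99.07 V
Step 2 — Sum components: V_total = -78.14 + j181.8 V.
Step 3 — Convert to polar: |V_total| = 197.9 V, ∠V_total = 113.3°.

V_total = 197.9∠113.3° V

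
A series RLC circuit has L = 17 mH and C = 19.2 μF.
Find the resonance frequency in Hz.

Step 1 — Resonance condition Im(Z)=0 gives ω₀ = 1/√(LC).
Step 2 — ω₀ = 1/√(0.017·1.92e-05) = 1750 rad/s.
Step 3 — f₀ = ω₀/(2π) = 278.6 Hz.

f₀ = 278.6 Hz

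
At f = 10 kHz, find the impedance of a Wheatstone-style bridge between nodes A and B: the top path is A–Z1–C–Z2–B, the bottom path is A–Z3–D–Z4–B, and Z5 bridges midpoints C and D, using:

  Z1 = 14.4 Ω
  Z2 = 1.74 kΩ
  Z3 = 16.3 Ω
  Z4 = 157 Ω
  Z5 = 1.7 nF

Step 1 — Angular frequency: ω = 2π·f = 2π·1e+04 = 6.283e+04 rad/s.
Step 2 — Component impedances:
  Z1: Z = R = 14.4 Ω
  Z2: Z = R = 1740 Ω
  Z3: Z = R = 16.3 Ω
  Z4: Z = R = 157 Ω
  Z5: Z = 1/(jωC) = -j/(ω·C) = 0 - j9362 Ω
Step 3 — Bridge requires nodal analysis (the Z5 bridge couples midpoints C and D, so the two paths cannot be reduced to a simple series/parallel combination). Setting node B to ground and injecting 1 A at node A, the 3-node admittance system at A, C, D solves to V_A = Z_AB = 157.7 - j0.01958 Ω = 157.7∠-0.0° Ω.

Z = 157.7 - j0.01958 Ω = 157.7∠-0.0° Ω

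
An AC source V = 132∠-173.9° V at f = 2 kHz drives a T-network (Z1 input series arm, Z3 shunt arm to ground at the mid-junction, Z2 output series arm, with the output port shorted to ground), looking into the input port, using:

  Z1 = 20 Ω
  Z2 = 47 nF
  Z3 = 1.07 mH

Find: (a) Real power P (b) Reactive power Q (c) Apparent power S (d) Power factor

Step 1 — Angular frequency: ω = 2π·f = 2π·2000 = 1.257e+04 rad/s.
Step 2 — Component impedances:
  Z1: Z = R = 20 Ω
  Z2: Z = 1/(jωC) = -j/(ω·C) = 0 - j1693 Ω
  Z3: Z = jωL = j·1.257e+04·0.00107 = 0 + j13.45 Ω
Step 3 — With the output port shorted to ground, the output series arm Z2 runs from the junction to ground; the shunt arm Z3 also runs from the junction to ground. They appear in parallel: Z3 || Z2 = 0 + j13.55 Ω.
Step 4 — Series with input arm Z1: Z_in = Z1 + (Z3 || Z2) = 20 + j13.55 Ω = 24.16∠34.1° Ω.
Step 5 — Source phasor: V = 132∠-173.9° V = -131.3 - j14.03 V.
Step 6 — Current: I = V / Z = -4.823 + j2.567 A = 5.464∠152.0° A.
Step 7 — Complex power: S = V·I* = 597 + j404.6 VA.
Step 8 — Real power: P = Re(S) = 597 W.
Step 9 — Reactive power: Q = Im(S) = 404.6 VAR.
Step 10 — Apparent power: |S| = 721.2 VA.
Step 11 — Power factor: PF = P/|S| = 0.8278 (lagging).

(a) P = 597 W  (b) Q = 404.6 VAR  (c) S = 721.2 VA  (d) PF = 0.8278 (lagging)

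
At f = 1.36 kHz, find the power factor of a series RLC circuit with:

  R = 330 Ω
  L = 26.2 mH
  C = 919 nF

Step 1 — Angular frequency: ω = 2π·f = 2π·1360 = 8545 rad/s.
Step 2 — Component impedances:
  R: Z = R = 330 Ω
  L: Z = jωL = j·8545·0.0262 = 0 + j223.9 Ω
  C: Z = 1/(jωC) = -j/(ω·C) = 0 - j127.3 Ω
Step 3 — Series combination: Z_total = R + L + C = 330 + j96.54 Ω = 343.8∠16.3° Ω.
Step 4 — Power factor: PF = cos(φ) = Re(Z)/|Z| = 330/343.83 = 0.9598.
Step 5 — Type: Im(Z) = 96.54 ⇒ lagging (phase φ = 16.3°).

PF = 0.9598 (lagging, φ = 16.3°)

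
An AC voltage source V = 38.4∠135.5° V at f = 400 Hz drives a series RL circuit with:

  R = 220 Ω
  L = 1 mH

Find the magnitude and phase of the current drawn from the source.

Step 1 — Angular frequency: ω = 2π·f = 2π·400 = 2513 rad/s.
Step 2 — Component impedances:
  R: Z = R = 220 Ω
  L: Z = jωL = j·2513·0.001 = 0 + j2.513 Ω
Step 3 — Series combination: Z_total = R + L = 220 + j2.513 Ω = 220∠0.7° Ω.
Step 4 — Source phasor: V = 38.4∠135.5° V = -27.39 + j26.91 V.
Step 5 — Ohm's law: I = V / Z_total = (-27.39 + j26.91) / (220 + j2.513) = -0.1231 + j0.1237 A.
Step 6 — Convert to polar: |I| = 0.1745 A, ∠I = 134.8°.

I = 0.1745∠134.8° A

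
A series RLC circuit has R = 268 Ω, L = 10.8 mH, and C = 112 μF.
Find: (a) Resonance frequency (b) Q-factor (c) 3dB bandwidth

Step 1 — Resonance condition Im(Z)=0 gives ω₀ = 1/√(LC).
Step 2 — ω₀ = 1/√(0.0108·0.000112) = 909.2 rad/s.
Step 3 — f₀ = ω₀/(2π) = 144.7 Hz.
Step 4 — Series Q: Q = ω₀L/R = 909.2·0.0108/268 = 0.03664.
Step 5 — 3dB bandwidth: Δω = ω₀/Q = 2.481e+04 rad/s; BW = Δω/(2π) = 3949 Hz.

(a) f₀ = 144.7 Hz  (b) Q = 0.03664  (c) BW = 3949 Hz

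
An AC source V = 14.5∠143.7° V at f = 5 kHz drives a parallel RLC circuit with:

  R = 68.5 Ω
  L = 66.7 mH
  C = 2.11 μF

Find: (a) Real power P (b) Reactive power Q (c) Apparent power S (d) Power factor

Step 1 — Angular frequency: ω = 2π·f = 2π·5000 = 3.142e+04 rad/s.
Step 2 — Component impedances:
  R: Z = R = 68.5 Ω
  L: Z = jωL = j·3.142e+04·0.0667 = 0 + j2095 Ω
  C: Z = 1/(jωC) = -j/(ω·C) = 0 - j15.09 Ω
Step 3 — Parallel combination: 1/Z_total = 1/R + 1/L + 1/C; Z_total = 3.213 - j14.48 Ω = 14.83∠-77.5° Ω.
Step 4 — Source phasor: V = 14.5∠143.7° V = -11.69 + j8.584 V.
Step 5 — Current: I = V / Z = -0.7355 - j0.6437 A = 0.9774∠-138.8° A.
Step 6 — Complex power: S = V·I* = 3.069 - j13.84 VA.
Step 7 — Real power: P = Re(S) = 3.069 W.
Step 8 — Reactive power: Q = Im(S) = -13.84 VAR.
Step 9 — Apparent power: |S| = 14.17 VA.
Step 10 — Power factor: PF = P/|S| = 0.2166 (leading).

(a) P = 3.069 W  (b) Q = -13.84 VAR  (c) S = 14.17 VA  (d) PF = 0.2166 (leading)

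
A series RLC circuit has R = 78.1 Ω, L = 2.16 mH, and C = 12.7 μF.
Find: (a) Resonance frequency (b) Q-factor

Step 1 — Resonance condition Im(Z)=0 gives ω₀ = 1/√(LC).
Step 2 — ω₀ = 1/√(0.00216·1.27e-05) = 6038 rad/s.
Step 3 — f₀ = ω₀/(2π) = 960.9 Hz.
Step 4 — Series Q: Q = ω₀L/R = 6038·0.00216/78.1 = 0.167.

(a) f₀ = 960.9 Hz  (b) Q = 0.167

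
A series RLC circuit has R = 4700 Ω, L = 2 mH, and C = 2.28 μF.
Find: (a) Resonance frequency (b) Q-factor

Step 1 — Resonance condition Im(Z)=0 gives ω₀ = 1/√(LC).
Step 2 — ω₀ = 1/√(0.002·2.28e-06) = 1.481e+04 rad/s.
Step 3 — f₀ = ω₀/(2π) = 2357 Hz.
Step 4 — Series Q: Q = ω₀L/R = 1.481e+04·0.002/4700 = 0.006302.

(a) f₀ = 2357 Hz  (b) Q = 0.006302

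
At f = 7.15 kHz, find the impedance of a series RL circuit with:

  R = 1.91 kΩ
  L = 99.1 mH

Step 1 — Angular frequency: ω = 2π·f = 2π·7150 = 4.492e+04 rad/s.
Step 2 — Component impedances:
  R: Z = R = 1910 Ω
  L: Z = jωL = j·4.492e+04·0.0991 = 0 + j4452 Ω
Step 3 — Series combination: Z_total = R + L = 1910 + j4452 Ω = 4844∠66.8° Ω.

Z = 1910 + j4452 Ω = 4844∠66.8° Ω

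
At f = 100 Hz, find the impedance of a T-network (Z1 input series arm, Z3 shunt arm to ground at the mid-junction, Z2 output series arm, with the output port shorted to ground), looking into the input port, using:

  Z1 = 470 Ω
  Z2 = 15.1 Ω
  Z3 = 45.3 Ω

Step 1 — Angular frequency: ω = 2π·f = 2π·100 = 628.3 rad/s.
Step 2 — Component impedances:
  Z1: Z = R = 470 Ω
  Z2: Z = R = 15.1 Ω
  Z3: Z = R = 45.3 Ω
Step 3 — With the output port shorted to ground, the output series arm Z2 runs from the junction to ground; the shunt arm Z3 also runs from the junction to ground. They appear in parallel: Z3 || Z2 = 11.32 Ω.
Step 4 — Series with input arm Z1: Z_in = Z1 + (Z3 || Z2) = 481.3 Ω = 481.3∠0.0° Ω.

Z = 481.3 Ω = 481.3∠0.0° Ω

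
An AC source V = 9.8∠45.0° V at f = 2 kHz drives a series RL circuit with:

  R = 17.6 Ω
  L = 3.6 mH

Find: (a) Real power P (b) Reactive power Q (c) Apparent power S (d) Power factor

Step 1 — Angular frequency: ω = 2π·f = 2π·2000 = 1.257e+04 rad/s.
Step 2 — Component impedances:
  R: Z = R = 17.6 Ω
  L: Z = jωL = j·1.257e+04·0.0036 = 0 + j45.24 Ω
Step 3 — Series combination: Z_total = R + L = 17.6 + j45.24 Ω = 48.54∠68.7° Ω.
Step 4 — Source phasor: V = 9.8∠45.0° V = 6.93 + j6.93 V.
Step 5 — Current: I = V / Z = 0.1848 - j0.08128 A = 0.2019∠-23.7° A.
Step 6 — Complex power: S = V·I* = 0.7173 + j1.844 VA.
Step 7 — Real power: P = Re(S) = 0.7173 W.
Step 8 — Reactive power: Q = Im(S) = 1.844 VAR.
Step 9 — Apparent power: |S| = 1.978 VA.
Step 10 — Power factor: PF = P/|S| = 0.3626 (lagging).

(a) P = 0.7173 W  (b) Q = 1.844 VAR  (c) S = 1.978 VA  (d) PF = 0.3626 (lagging)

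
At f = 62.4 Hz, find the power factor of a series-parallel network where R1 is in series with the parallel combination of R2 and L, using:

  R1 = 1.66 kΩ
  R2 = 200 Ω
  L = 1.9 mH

Step 1 — Angular frequency: ω = 2π·f = 2π·62.4 = 392.1 rad/s.
Step 2 — Component impedances:
  R1: Z = R = 1660 Ω
  R2: Z = R = 200 Ω
  L: Z = jωL = j·392.1·0.0019 = 0 + j0.7449 Ω
Step 3 — Parallel branch: R2 || L = 1/(1/R2 + 1/L) = 0.002775 + j0.7449 Ω.
Step 4 — Series with R1: Z_total = R1 + (R2 || L) = 1660 + j0.7449 Ω = 1660∠0.0° Ω.
Step 5 — Power factor: PF = cos(φ) = Re(Z)/|Z| = 1660/1660 = 1.
Step 6 — Type: Im(Z) = 0.7449 ⇒ lagging (phase φ = 0.0°).

PF = 1 (lagging, φ = 0.0°)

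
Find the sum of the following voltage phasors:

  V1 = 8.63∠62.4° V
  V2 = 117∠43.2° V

Step 1 — Convert each phasor to rectangular form:
  V1 = 8.63·(cos(62.4°) + j·sin(62.4°)) = 3.998 + j7.648 V
  V2 = 117·(cos(43.2°) + j·sin(43.2°)) = 85.29 + j80.09 V
Step 2 — Sum components: V_total = 89.29 + j87.74 V.
Step 3 — Convert to polar: |V_total| = 125.2 V, ∠V_total = 44.5°.

V_total = 125.2∠44.5° V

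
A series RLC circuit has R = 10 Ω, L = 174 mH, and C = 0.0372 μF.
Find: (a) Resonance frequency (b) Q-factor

Step 1 — Resonance condition Im(Z)=0 gives ω₀ = 1/√(LC).
Step 2 — ω₀ = 1/√(0.174·3.72e-08) = 1.243e+04 rad/s.
Step 3 — f₀ = ω₀/(2π) = 1978 Hz.
Step 4 — Series Q: Q = ω₀L/R = 1.243e+04·0.174/10 = 216.3.

(a) f₀ = 1978 Hz  (b) Q = 216.3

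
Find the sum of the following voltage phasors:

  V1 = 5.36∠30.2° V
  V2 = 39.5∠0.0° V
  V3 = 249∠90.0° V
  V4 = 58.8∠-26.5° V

Step 1 — Convert each phasor to rectangular form:
  V1 = 5.36·(cos(30.2°) + j·sin(30.2°)) = 4.633 + j2.696 V
  V2 = 39.5·(cos(0.0°) + j·sin(0.0°)) = 39.5 V
  V3 = 249·(cos(90.0°) + j·sin(90.0°)) = 0 + j249 V
  V4 = 58.8·(cos(-26.5°) + j·sin(-26.5°)) = 52.62 - j26.24 V
Step 2 — Sum components: V_total = 96.75 + j225.5 V.
Step 3 — Convert to polar: |V_total| = 245.3 V, ∠V_total = 66.8°.

V_total = 245.3∠66.8° V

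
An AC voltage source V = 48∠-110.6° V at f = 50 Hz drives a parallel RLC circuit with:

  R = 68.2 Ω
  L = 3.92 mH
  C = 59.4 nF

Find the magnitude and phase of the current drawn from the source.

Step 1 — Angular frequency: ω = 2π·f = 2π·50 = 314.2 rad/s.
Step 2 — Component impedances:
  R: Z = R = 68.2 Ω
  L: Z = jωL = j·314.2·0.00392 = 0 + j1.232 Ω
  C: Z = 1/(jωC) = -j/(ω·C) = 0 - j5.359e+04 Ω
Step 3 — Parallel combination: 1/Z_total = 1/R + 1/L + 1/C; Z_total = 0.02223 + j1.231 Ω = 1.231∠89.0° Ω.
Step 4 — Source phasor: V = 48∠-110.6° V = -16.89 - j44.93 V.
Step 5 — Ohm's law: I = V / Z_total = (-16.89 - j44.93) / (0.02223 + j1.231) = -36.73 + j13.05 A.
Step 6 — Convert to polar: |I| = 38.98 A, ∠I = 160.4°.

I = 38.98∠160.4° A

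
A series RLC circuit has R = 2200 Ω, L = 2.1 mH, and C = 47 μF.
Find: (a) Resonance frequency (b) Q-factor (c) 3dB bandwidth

Step 1 — Resonance condition Im(Z)=0 gives ω₀ = 1/√(LC).
Step 2 — ω₀ = 1/√(0.0021·4.7e-05) = 3183 rad/s.
Step 3 — f₀ = ω₀/(2π) = 506.6 Hz.
Step 4 — Series Q: Q = ω₀L/R = 3183·0.0021/2200 = 0.003038.
Step 5 — 3dB bandwidth: Δω = ω₀/Q = 1.048e+06 rad/s; BW = Δω/(2π) = 1.667e+05 Hz.

(a) f₀ = 506.6 Hz  (b) Q = 0.003038  (c) BW = 1.667e+05 Hz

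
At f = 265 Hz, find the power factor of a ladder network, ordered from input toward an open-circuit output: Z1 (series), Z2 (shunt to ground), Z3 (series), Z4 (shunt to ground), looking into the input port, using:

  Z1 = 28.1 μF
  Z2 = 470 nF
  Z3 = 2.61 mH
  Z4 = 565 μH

Step 1 — Angular frequency: ω = 2π·f = 2π·265 = 1665 rad/s.
Step 2 — Component impedances:
  Z1: Z = 1/(jωC) = -j/(ω·C) = 0 - j21.37 Ω
  Z2: Z = 1/(jωC) = -j/(ω·C) = 0 - j1278 Ω
  Z3: Z = jωL = j·1665·0.00261 = 0 + j4.346 Ω
  Z4: Z = jωL = j·1665·0.000565 = 0 + j0.9407 Ω
Step 3 — Ladder network (open output): work backward from the far end, alternating series and parallel combinations. Z_in = 0 - j16.06 Ω = 16.06∠-90.0° Ω.
Step 4 — Power factor: PF = cos(φ) = Re(Z)/|Z| = 0/16.06 = 0.
Step 5 — Type: Im(Z) = -16.06 ⇒ leading (phase φ = -90.0°).

PF = 0 (leading, φ = -90.0°)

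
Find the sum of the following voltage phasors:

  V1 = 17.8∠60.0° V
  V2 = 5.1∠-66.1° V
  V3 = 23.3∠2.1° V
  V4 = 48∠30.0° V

Step 1 — Convert each phasor to rectangular form:
  V1 = 17.8·(cos(60.0°) + j·sin(60.0°)) = 8.9 + j15.42 V
  V2 = 5.1·(cos(-66.1°) + j·sin(-66.1°)) = 2.066 - j4.663 V
  V3 = 23.3·(cos(2.1°) + j·sin(2.1°)) = 23.28 + j0.8538 V
  V4 = 48·(cos(30.0°) + j·sin(30.0°)) = 41.57 + j24 V
Step 2 — Sum components: V_total = 75.82 + j35.61 V.
Step 3 — Convert to polar: |V_total| = 83.76 V, ∠V_total = 25.2°.

V_total = 83.76∠25.2° V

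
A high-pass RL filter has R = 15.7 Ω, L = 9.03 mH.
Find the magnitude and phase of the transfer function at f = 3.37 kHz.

Step 1 — Angular frequency: ω = 2π·3370 = 2.117e+04 rad/s.
Step 2 — Transfer function: H(jω) = jωL/(R + jωL).
Step 3 — Numerator jωL = j·191.2; denominator R + jωL = 15.7 + j191.2.
Step 4 — H = 0.9933 + j0.08156.
Step 5 — Magnitude: |H| = 0.9966 (-0.0 dB); phase: φ = 4.7°.

|H| = 0.9966 (-0.0 dB), φ = 4.7°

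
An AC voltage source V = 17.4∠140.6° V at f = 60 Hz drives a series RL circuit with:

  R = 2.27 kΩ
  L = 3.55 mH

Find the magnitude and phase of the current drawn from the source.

Step 1 — Angular frequency: ω = 2π·f = 2π·60 = 377 rad/s.
Step 2 — Component impedances:
  R: Z = R = 2270 Ω
  L: Z = jωL = j·377·0.00355 = 0 + j1.338 Ω
Step 3 — Series combination: Z_total = R + L = 2270 + j1.338 Ω = 2270∠0.0° Ω.
Step 4 — Source phasor: V = 17.4∠140.6° V = -13.45 + j11.04 V.
Step 5 — Ohm's law: I = V / Z_total = (-13.45 + j11.04) / (2270 + j1.338) = -0.00592 + j0.004869 A.
Step 6 — Convert to polar: |I| = 0.007665 A, ∠I = 140.6°.

I = 0.007665∠140.6° A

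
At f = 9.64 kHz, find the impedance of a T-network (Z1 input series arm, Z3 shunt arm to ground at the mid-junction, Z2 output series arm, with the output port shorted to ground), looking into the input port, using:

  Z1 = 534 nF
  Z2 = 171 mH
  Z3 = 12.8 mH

Step 1 — Angular frequency: ω = 2π·f = 2π·9640 = 6.057e+04 rad/s.
Step 2 — Component impedances:
  Z1: Z = 1/(jωC) = -j/(ω·C) = 0 - j30.92 Ω
  Z2: Z = jωL = j·6.057e+04·0.171 = 0 + j1.036e+04 Ω
  Z3: Z = jωL = j·6.057e+04·0.0128 = 0 + j775.3 Ω
Step 3 — With the output port shorted to ground, the output series arm Z2 runs from the junction to ground; the shunt arm Z3 also runs from the junction to ground. They appear in parallel: Z3 || Z2 = 0 + j721.3 Ω.
Step 4 — Series with input arm Z1: Z_in = Z1 + (Z3 || Z2) = 0 + j690.4 Ω = 690.4∠90.0° Ω.

Z = 0 + j690.4 Ω = 690.4∠90.0° Ω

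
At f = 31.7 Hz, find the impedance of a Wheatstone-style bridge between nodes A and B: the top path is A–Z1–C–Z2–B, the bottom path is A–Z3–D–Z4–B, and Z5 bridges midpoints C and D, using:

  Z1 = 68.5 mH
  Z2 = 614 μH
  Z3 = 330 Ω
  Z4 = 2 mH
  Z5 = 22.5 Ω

Step 1 — Angular frequency: ω = 2π·f = 2π·31.7 = 199.2 rad/s.
Step 2 — Component impedances:
  Z1: Z = jωL = j·199.2·0.0685 = 0 + j13.64 Ω
  Z2: Z = jωL = j·199.2·0.000614 = 0 + j0.1223 Ω
  Z3: Z = R = 330 Ω
  Z4: Z = jωL = j·199.2·0.002 = 0 + j0.3984 Ω
  Z5: Z = R = 22.5 Ω
Step 3 — Bridge requires nodal analysis (the Z5 bridge couples midpoints C and D, so the two paths cannot be reduced to a simple series/parallel combination). Setting node B to ground and injecting 1 A at node A, the 3-node admittance system at A, C, D solves to V_A = Z_AB = 0.5738 + j13.74 Ω = 13.75∠87.6° Ω.

Z = 0.5738 + j13.74 Ω = 13.75∠87.6° Ω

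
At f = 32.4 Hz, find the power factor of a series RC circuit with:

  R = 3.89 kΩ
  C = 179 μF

Step 1 — Angular frequency: ω = 2π·f = 2π·32.4 = 203.6 rad/s.
Step 2 — Component impedances:
  R: Z = R = 3890 Ω
  C: Z = 1/(jωC) = -j/(ω·C) = 0 - j27.44 Ω
Step 3 — Series combination: Z_total = R + C = 3890 - j27.44 Ω = 3890∠-0.4° Ω.
Step 4 — Power factor: PF = cos(φ) = Re(Z)/|Z| = 3890/3890 = 1.
Step 5 — Type: Im(Z) = -27.44 ⇒ leading (phase φ = -0.4°).

PF = 1 (leading, φ = -0.4°)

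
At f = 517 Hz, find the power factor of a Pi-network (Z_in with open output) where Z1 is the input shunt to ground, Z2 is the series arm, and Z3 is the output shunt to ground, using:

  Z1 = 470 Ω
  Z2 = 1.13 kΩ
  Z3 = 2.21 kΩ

Step 1 — Angular frequency: ω = 2π·f = 2π·517 = 3248 rad/s.
Step 2 — Component impedances:
  Z1: Z = R = 470 Ω
  Z2: Z = R = 1130 Ω
  Z3: Z = R = 2210 Ω
Step 3 — With open output, the series arm Z2 and the output shunt Z3 appear in series to ground: Z2 + Z3 = 3340 Ω.
Step 4 — Parallel with input shunt Z1: Z_in = Z1 || (Z2 + Z3) = 412 Ω = 412∠0.0° Ω.
Step 5 — Power factor: PF = cos(φ) = Re(Z)/|Z| = 412/412 = 1.
Step 6 — Type: Im(Z) = 0 ⇒ unity (phase φ = 0.0°).

PF = 1 (unity, φ = 0.0°)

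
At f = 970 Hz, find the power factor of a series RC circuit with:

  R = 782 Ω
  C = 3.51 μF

Step 1 — Angular frequency: ω = 2π·f = 2π·970 = 6095 rad/s.
Step 2 — Component impedances:
  R: Z = R = 782 Ω
  C: Z = 1/(jωC) = -j/(ω·C) = 0 - j46.75 Ω
Step 3 — Series combination: Z_total = R + C = 782 - j46.75 Ω = 783.4∠-3.4° Ω.
Step 4 — Power factor: PF = cos(φ) = Re(Z)/|Z| = 782/783.4 = 0.9982.
Step 5 — Type: Im(Z) = -46.75 ⇒ leading (phase φ = -3.4°).

PF = 0.9982 (leading, φ = -3.4°)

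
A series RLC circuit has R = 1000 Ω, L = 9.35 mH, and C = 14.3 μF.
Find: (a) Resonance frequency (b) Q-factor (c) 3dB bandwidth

Step 1 — Resonance: ω₀ = 1/√(LC) = 1/√(0.00935·1.43e-05) = 2735 rad/s.
Step 2 — f₀ = ω₀/(2π) = 435.3 Hz.
Step 3 — Series Q: Q = ω₀L/R = 2735·0.00935/1000 = 0.02557.
Step 4 — Bandwidth: Δω = ω₀/Q = 1.07e+05 rad/s; BW = Δω/(2π) = 1.702e+04 Hz.

(a) f₀ = 435.3 Hz  (b) Q = 0.02557  (c) BW = 1.702e+04 Hz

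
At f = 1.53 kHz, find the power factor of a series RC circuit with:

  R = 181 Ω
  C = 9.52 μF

Step 1 — Angular frequency: ω = 2π·f = 2π·1530 = 9613 rad/s.
Step 2 — Component impedances:
  R: Z = R = 181 Ω
  C: Z = 1/(jωC) = -j/(ω·C) = 0 - j10.93 Ω
Step 3 — Series combination: Z_total = R + C = 181 - j10.93 Ω = 181.3∠-3.5° Ω.
Step 4 — Power factor: PF = cos(φ) = Re(Z)/|Z| = 181/181.33 = 0.9982.
Step 5 — Type: Im(Z) = -10.93 ⇒ leading (phase φ = -3.5°).

PF = 0.9982 (leading, φ = -3.5°)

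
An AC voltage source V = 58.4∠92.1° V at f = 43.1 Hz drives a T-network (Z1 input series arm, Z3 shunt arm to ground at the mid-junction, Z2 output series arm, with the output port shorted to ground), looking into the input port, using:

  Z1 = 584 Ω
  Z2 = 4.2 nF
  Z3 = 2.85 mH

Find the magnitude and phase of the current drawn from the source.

Step 1 — Angular frequency: ω = 2π·f = 2π·43.1 = 270.8 rad/s.
Step 2 — Component impedances:
  Z1: Z = R = 584 Ω
  Z2: Z = 1/(jωC) = -j/(ω·C) = 0 - j8.792e+05 Ω
  Z3: Z = jωL = j·270.8·0.00285 = 0 + j0.7718 Ω
Step 3 — With the output port shorted to ground, the output series arm Z2 runs from the junction to ground; the shunt arm Z3 also runs from the junction to ground. They appear in parallel: Z3 || Z2 = 0 + j0.7718 Ω.
Step 4 — Series with input arm Z1: Z_in = Z1 + (Z3 || Z2) = 584 + j0.7718 Ω = 584∠0.1° Ω.
Step 5 — Source phasor: V = 58.4∠92.1° V = -2.14 + j58.36 V.
Step 6 — Ohm's law: I = V / Z_total = (-2.14 + j58.36) / (584 + j0.7718) = -0.003532 + j0.09994 A.
Step 7 — Convert to polar: |I| = 0.1 A, ∠I = 92.0°.

I = 0.1∠92.0° A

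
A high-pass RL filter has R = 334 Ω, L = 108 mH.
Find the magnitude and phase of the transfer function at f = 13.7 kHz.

Step 1 — Angular frequency: ω = 2π·1.37e+04 = 8.608e+04 rad/s.
Step 2 — Transfer function: H(jω) = jωL/(R + jωL).
Step 3 — Numerator jωL = j·9297; denominator R + jωL = 334 + j9297.
Step 4 — H = 0.9987 + j0.03588.
Step 5 — Magnitude: |H| = 0.9994 (-0.0 dB); phase: φ = 2.1°.

|H| = 0.9994 (-0.0 dB), φ = 2.1°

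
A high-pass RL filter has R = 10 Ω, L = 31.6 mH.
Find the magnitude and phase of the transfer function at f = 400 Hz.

Step 1 — Angular frequency: ω = 2π·400 = 2513 rad/s.
Step 2 — Transfer function: H(jω) = jωL/(R + jωL).
Step 3 — Numerator jωL = j·79.42; denominator R + jωL = 10 + j79.42.
Step 4 — H = 0.9844 + j0.1239.
Step 5 — Magnitude: |H| = 0.9922 (-0.1 dB); phase: φ = 7.2°.

|H| = 0.9922 (-0.1 dB), φ = 7.2°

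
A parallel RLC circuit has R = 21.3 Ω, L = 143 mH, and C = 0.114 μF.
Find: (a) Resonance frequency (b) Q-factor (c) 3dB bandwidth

Step 1 — Resonance: ω₀ = 1/√(LC) = 1/√(0.143·1.14e-07) = 7832 rad/s.
Step 2 — f₀ = ω₀/(2π) = 1247 Hz.
Step 3 — Parallel Q: Q = R/(ω₀L) = 21.3/(7832·0.143) = 0.01902.
Step 4 — Bandwidth: Δω = ω₀/Q = 4.118e+05 rad/s; BW = Δω/(2π) = 6.554e+04 Hz.

(a) f₀ = 1247 Hz  (b) Q = 0.01902  (c) BW = 6.554e+04 Hz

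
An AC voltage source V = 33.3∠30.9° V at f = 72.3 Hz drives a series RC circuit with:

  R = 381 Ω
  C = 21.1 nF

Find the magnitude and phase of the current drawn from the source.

Step 1 — Angular frequency: ω = 2π·f = 2π·72.3 = 454.3 rad/s.
Step 2 — Component impedances:
  R: Z = R = 381 Ω
  C: Z = 1/(jωC) = -j/(ω·C) = 0 - j1.043e+05 Ω
Step 3 — Series combination: Z_total = R + C = 381 - j1.043e+05 Ω = 1.043e+05∠-89.8° Ω.
Step 4 — Source phasor: V = 33.3∠30.9° V = 28.57 + j17.1 V.
Step 5 — Ohm's law: I = V / Z_total = (28.57 + j17.1) / (381 - j1.043e+05) = -0.0001629 + j0.0002745 A.
Step 6 — Convert to polar: |I| = 0.0003192 A, ∠I = 120.7°.

I = 0.0003192∠120.7° A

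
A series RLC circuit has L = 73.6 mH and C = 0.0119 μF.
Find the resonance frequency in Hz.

Step 1 — Resonance condition Im(Z)=0 gives ω₀ = 1/√(LC).
Step 2 — ω₀ = 1/√(0.0736·1.19e-08) = 3.379e+04 rad/s.
Step 3 — f₀ = ω₀/(2π) = 5378 Hz.

f₀ = 5378 Hz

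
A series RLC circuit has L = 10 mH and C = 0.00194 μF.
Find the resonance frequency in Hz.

Step 1 — Resonance condition Im(Z)=0 gives ω₀ = 1/√(LC).
Step 2 — ω₀ = 1/√(0.01·1.94e-09) = 2.27e+05 rad/s.
Step 3 — f₀ = ω₀/(2π) = 3.613e+04 Hz.

f₀ = 3.613e+04 Hz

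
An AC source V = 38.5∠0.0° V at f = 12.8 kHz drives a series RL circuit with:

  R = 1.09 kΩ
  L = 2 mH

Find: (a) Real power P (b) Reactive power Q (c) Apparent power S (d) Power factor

Step 1 — Angular frequency: ω = 2π·f = 2π·1.28e+04 = 8.042e+04 rad/s.
Step 2 — Component impedances:
  R: Z = R = 1090 Ω
  L: Z = jωL = j·8.042e+04·0.002 = 0 + j160.8 Ω
Step 3 — Series combination: Z_total = R + L = 1090 + j160.8 Ω = 1102∠8.4° Ω.
Step 4 — Source phasor: V = 38.5∠0.0° V = 38.5 V.
Step 5 — Current: I = V / Z = 0.03457 - j0.005101 A = 0.03494∠-8.4° A.
Step 6 — Complex power: S = V·I* = 1.331 + j0.1964 VA.
Step 7 — Real power: P = Re(S) = 1.331 W.
Step 8 — Reactive power: Q = Im(S) = 0.1964 VAR.
Step 9 — Apparent power: |S| = 1.345 VA.
Step 10 — Power factor: PF = P/|S| = 0.9893 (lagging).

(a) P = 1.331 W  (b) Q = 0.1964 VAR  (c) S = 1.345 VA  (d) PF = 0.9893 (lagging)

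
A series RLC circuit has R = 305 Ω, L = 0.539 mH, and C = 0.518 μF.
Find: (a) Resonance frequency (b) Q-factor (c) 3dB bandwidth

Step 1 — Resonance: ω₀ = 1/√(LC) = 1/√(0.000539·5.18e-07) = 5.985e+04 rad/s.
Step 2 — f₀ = ω₀/(2π) = 9525 Hz.
Step 3 — Series Q: Q = ω₀L/R = 5.985e+04·0.000539/305 = 0.1058.
Step 4 — Bandwidth: Δω = ω₀/Q = 5.659e+05 rad/s; BW = Δω/(2π) = 9.006e+04 Hz.

(a) f₀ = 9525 Hz  (b) Q = 0.1058  (c) BW = 9.006e+04 Hz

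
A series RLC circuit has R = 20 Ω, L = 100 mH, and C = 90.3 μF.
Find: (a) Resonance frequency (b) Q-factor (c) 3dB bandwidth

Step 1 — Resonance: ω₀ = 1/√(LC) = 1/√(0.1·9.03e-05) = 332.8 rad/s.
Step 2 — f₀ = ω₀/(2π) = 52.96 Hz.
Step 3 — Series Q: Q = ω₀L/R = 332.8·0.1/20 = 1.664.
Step 4 — Bandwidth: Δω = ω₀/Q = 200 rad/s; BW = Δω/(2π) = 31.83 Hz.

(a) f₀ = 52.96 Hz  (b) Q = 1.664  (c) BW = 31.83 Hz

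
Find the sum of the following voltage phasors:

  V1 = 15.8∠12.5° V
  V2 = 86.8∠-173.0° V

Step 1 — Convert each phasor to rectangular form:
  V1 = 15.8·(cos(12.5°) + j·sin(12.5°)) = 15.43 + j3.42 V
  V2 = 86.8·(cos(-173.0°) + j·sin(-173.0°)) = -86.15 - j10.58 V
Step 2 — Sum components: V_total = -70.73 - j7.159 V.
Step 3 — Convert to polar: |V_total| = 71.09 V, ∠V_total = -174.2°.

V_total = 71.09∠-174.2° V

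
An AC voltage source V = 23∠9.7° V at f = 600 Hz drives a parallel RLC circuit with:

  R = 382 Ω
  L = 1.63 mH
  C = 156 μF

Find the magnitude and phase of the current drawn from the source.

Step 1 — Angular frequency: ω = 2π·f = 2π·600 = 3770 rad/s.
Step 2 — Component impedances:
  R: Z = R = 382 Ω
  L: Z = jωL = j·3770·0.00163 = 0 + j6.145 Ω
  C: Z = 1/(jωC) = -j/(ω·C) = 0 - j1.7 Ω
Step 3 — Parallel combination: 1/Z_total = 1/R + 1/L + 1/C; Z_total = 0.01447 - j2.351 Ω = 2.351∠-89.6° Ω.
Step 4 — Source phasor: V = 23∠9.7° V = 22.67 + j3.875 V.
Step 5 — Ohm's law: I = V / Z_total = (22.67 + j3.875) / (0.01447 - j2.351) = -1.589 + j9.654 A.
Step 6 — Convert to polar: |I| = 9.784 A, ∠I = 99.3°.

I = 9.784∠99.3° A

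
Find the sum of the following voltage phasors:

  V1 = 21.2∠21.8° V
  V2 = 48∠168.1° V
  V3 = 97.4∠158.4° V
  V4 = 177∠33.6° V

Step 1 — Convert each phasor to rectangular form:
  V1 = 21.2·(cos(21.8°) + j·sin(21.8°)) = 19.68 + j7.873 V
  V2 = 48·(cos(168.1°) + j·sin(168.1°)) = -46.97 + j9.898 V
  V3 = 97.4·(cos(158.4°) + j·sin(158.4°)) = -90.56 + j35.86 V
  V4 = 177·(cos(33.6°) + j·sin(33.6°)) = 147.4 + j97.95 V
Step 2 — Sum components: V_total = 29.58 + j151.6 V.
Step 3 — Convert to polar: |V_total| = 154.4 V, ∠V_total = 79.0°.

V_total = 154.4∠79.0° V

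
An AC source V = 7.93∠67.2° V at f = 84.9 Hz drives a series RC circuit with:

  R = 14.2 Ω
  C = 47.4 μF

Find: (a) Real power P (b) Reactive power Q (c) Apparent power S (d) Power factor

Step 1 — Angular frequency: ω = 2π·f = 2π·84.9 = 533.4 rad/s.
Step 2 — Component impedances:
  R: Z = R = 14.2 Ω
  C: Z = 1/(jωC) = -j/(ω·C) = 0 - j39.55 Ω
Step 3 — Series combination: Z_total = R + C = 14.2 - j39.55 Ω = 42.02∠-70.2° Ω.
Step 4 — Source phasor: V = 7.93∠67.2° V = 3.073 + j7.31 V.
Step 5 — Current: I = V / Z = -0.139 + j0.1276 A = 0.1887∠137.4° A.
Step 6 — Complex power: S = V·I* = 0.5057 - j1.408 VA.
Step 7 — Real power: P = Re(S) = 0.5057 W.
Step 8 — Reactive power: Q = Im(S) = -1.408 VAR.
Step 9 — Apparent power: |S| = 1.497 VA.
Step 10 — Power factor: PF = P/|S| = 0.3379 (leading).

(a) P = 0.5057 W  (b) Q = -1.408 VAR  (c) S = 1.497 VA  (d) PF = 0.3379 (leading)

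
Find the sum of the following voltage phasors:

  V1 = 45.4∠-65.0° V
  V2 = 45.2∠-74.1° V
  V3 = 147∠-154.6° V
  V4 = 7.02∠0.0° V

Step 1 — Convert each phasor to rectangular form:
  V1 = 45.4·(cos(-65.0°) + j·sin(-65.0°)) = 19.19 - j41.15 V
  V2 = 45.2·(cos(-74.1°) + j·sin(-74.1°)) = 12.38 - j43.47 V
  V3 = 147·(cos(-154.6°) + j·sin(-154.6°)) = -132.8 - j63.05 V
  V4 = 7.02·(cos(0.0°) + j·sin(0.0°)) = 7.02 V
Step 2 — Sum components: V_total = -94.2 - j147.7 V.
Step 3 — Convert to polar: |V_total| = 175.2 V, ∠V_total = -122.5°.

V_total = 175.2∠-122.5° V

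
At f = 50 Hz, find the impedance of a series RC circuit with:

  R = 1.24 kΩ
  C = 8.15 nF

Step 1 — Angular frequency: ω = 2π·f = 2π·50 = 314.2 rad/s.
Step 2 — Component impedances:
  R: Z = R = 1240 Ω
  C: Z = 1/(jωC) = -j/(ω·C) = 0 - j3.906e+05 Ω
Step 3 — Series combination: Z_total = R + C = 1240 - j3.906e+05 Ω = 3.906e+05∠-89.8° Ω.

Z = 1240 - j3.906e+05 Ω = 3.906e+05∠-89.8° Ω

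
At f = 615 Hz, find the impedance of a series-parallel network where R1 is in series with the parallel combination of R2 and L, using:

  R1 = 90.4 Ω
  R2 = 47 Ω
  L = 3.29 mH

Step 1 — Angular frequency: ω = 2π·f = 2π·615 = 3864 rad/s.
Step 2 — Component impedances:
  R1: Z = R = 90.4 Ω
  R2: Z = R = 47 Ω
  L: Z = jωL = j·3864·0.00329 = 0 + j12.71 Ω
Step 3 — Parallel branch: R2 || L = 1/(1/R2 + 1/L) = 3.204 + j11.85 Ω.
Step 4 — Series with R1: Z_total = R1 + (R2 || L) = 93.6 + j11.85 Ω = 94.35∠7.2° Ω.

Z = 93.6 + j11.85 Ω = 94.35∠7.2° Ω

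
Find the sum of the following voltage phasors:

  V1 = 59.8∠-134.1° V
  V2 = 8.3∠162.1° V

Step 1 — Convert each phasor to rectangular form:
  V1 = 59.8·(cos(-134.1°) + j·sin(-134.1°)) = -41.62 - j42.94 V
  V2 = 8.3·(cos(162.1°) + j·sin(162.1°)) = -7.898 + j2.551 V
Step 2 — Sum components: V_total = -49.51 - j40.39 V.
Step 3 — Convert to polar: |V_total| = 63.9 V, ∠V_total = -140.8°.

V_total = 63.9∠-140.8° V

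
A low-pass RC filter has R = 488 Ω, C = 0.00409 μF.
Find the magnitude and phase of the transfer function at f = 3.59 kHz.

Step 1 — Angular frequency: ω = 2π·3590 = 2.256e+04 rad/s.
Step 2 — Transfer function: H(jω) = 1/(1 + jωRC).
Step 3 — Denominator: 1 + jωRC = 1 + j·2.256e+04·488·4.09e-09 = 1 + j0.04502.
Step 4 — H = 0.998 - j0.04493.
Step 5 — Magnitude: |H| = 0.999 (-0.0 dB); phase: φ = -2.6°.

|H| = 0.999 (-0.0 dB), φ = -2.6°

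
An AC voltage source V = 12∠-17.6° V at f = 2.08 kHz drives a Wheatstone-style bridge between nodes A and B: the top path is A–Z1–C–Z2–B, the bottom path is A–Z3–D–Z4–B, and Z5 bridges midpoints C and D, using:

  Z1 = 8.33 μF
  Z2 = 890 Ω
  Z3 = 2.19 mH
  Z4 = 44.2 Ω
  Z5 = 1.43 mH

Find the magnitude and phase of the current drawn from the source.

Step 1 — Angular frequency: ω = 2π·f = 2π·2080 = 1.307e+04 rad/s.
Step 2 — Component impedances:
  Z1: Z = 1/(jωC) = -j/(ω·C) = 0 - j9.186 Ω
  Z2: Z = R = 890 Ω
  Z3: Z = jωL = j·1.307e+04·0.00219 = 0 + j28.62 Ω
  Z4: Z = R = 44.2 Ω
  Z5: Z = jωL = j·1.307e+04·0.00143 = 0 + j18.69 Ω
Step 3 — Bridge requires nodal analysis (the Z5 bridge couples midpoints C and D, so the two paths cannot be reduced to a simple series/parallel combination). Setting node B to ground and injecting 1 A at node A, the 3-node admittance system at A, C, D solves to V_A = Z_AB = 42.31 + j5.826 Ω = 42.71∠7.8° Ω.
Step 4 — Source phasor: V = 12∠-17.6° V = 11.44 - j3.628 V.
Step 5 — Ohm's law: I = V / Z_total = (11.44 - j3.628) / (42.31 + j5.826) = 0.2537 - j0.1207 A.
Step 6 — Convert to polar: |I| = 0.281 A, ∠I = -25.4°.

I = 0.281∠-25.4° A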